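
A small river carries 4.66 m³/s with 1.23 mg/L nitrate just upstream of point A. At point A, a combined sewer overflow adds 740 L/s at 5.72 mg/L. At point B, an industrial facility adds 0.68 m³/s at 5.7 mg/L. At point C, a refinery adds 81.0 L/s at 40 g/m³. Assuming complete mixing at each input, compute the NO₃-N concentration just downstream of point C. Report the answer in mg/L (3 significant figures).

740 L/s = 0.74 m³/s.
After input A: C = (4.66·1.23 + 0.74·5.72) / 5.4 = 1.845 mg/L.
After input B: C = (5.4·1.845 + 0.68·5.7) / 6.08 = 2.276 mg/L.
81.0 L/s = 0.081 m³/s.
After input C: C = (6.08·2.276 + 0.081·40) / 6.161 = 2.772 mg/L.

2.77 mg/L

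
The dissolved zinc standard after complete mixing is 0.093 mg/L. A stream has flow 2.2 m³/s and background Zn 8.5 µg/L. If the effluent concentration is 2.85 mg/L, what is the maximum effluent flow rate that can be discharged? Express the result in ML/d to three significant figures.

5.83 ML/d

8.5 µg/L = 0.0085 mg/L.
Mass balance at complete mixing: C_std·(Q_w + Q_r) = Q_w·C_e + Q_r·C_b.
Rearranging, Q_w = Q_r·(C_std − C_b)/(C_e − C_std) = 2.2·(0.093 − 0.0085) / (2.85 − 0.093) = 0.06743 m³/s.
= 5.826 ML/d.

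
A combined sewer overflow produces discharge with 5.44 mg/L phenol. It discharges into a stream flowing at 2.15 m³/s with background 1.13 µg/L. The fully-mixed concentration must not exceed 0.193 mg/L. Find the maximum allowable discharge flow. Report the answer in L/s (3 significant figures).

78.6 L/s

1.13 µg/L = 0.00113 mg/L.
Mass balance at complete mixing: C_std·(Q_w + Q_r) = Q_w·C_e + Q_r·C_b.
Rearranging, Q_w = Q_r·(C_std − C_b)/(C_e − C_std) = 2.15·(0.193 − 0.00113) / (5.44 − 0.193) = 0.07862 m³/s.
= 78.62 L/s.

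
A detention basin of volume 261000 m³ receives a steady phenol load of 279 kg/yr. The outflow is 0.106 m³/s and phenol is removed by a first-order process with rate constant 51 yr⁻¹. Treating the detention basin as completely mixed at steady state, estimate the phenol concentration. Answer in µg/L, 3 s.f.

Outflow Q = 0.106 m³/s × 3.156e+07 s/yr = 3.345e+06 m³/yr.
Steady-state CSTR mass balance: W = Q·C + k·V·C, so C = W/(Q + kV).
Q + kV = 3.345e+06 + 51·261000 = 1.666e+07 m³/yr.
C = 279/1.666e+07 = 1.675e-05 kg/m³ = 0.01675 mg/L = 16.75 µg/L.

16.8 µg/L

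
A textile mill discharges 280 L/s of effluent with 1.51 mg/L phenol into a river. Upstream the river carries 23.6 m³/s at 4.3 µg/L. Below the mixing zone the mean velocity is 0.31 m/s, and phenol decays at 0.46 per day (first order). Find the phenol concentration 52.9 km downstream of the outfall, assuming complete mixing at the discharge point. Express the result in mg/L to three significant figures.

0.00885 mg/L

280 L/s = 0.28 m³/s.
4.3 µg/L = 0.0043 mg/L.
After complete mixing, C₀ = (0.28·1.51 + 23.6·0.0043) / 23.88 = 0.02195 mg/L.
Travel time t = 5.29e+04 m / 0.31 m/s = 1.706e+05 s = 1.975 d.
C = 0.02195·exp(−0.46·1.975) = 0.02195·0.4031 = 0.00885 mg/L.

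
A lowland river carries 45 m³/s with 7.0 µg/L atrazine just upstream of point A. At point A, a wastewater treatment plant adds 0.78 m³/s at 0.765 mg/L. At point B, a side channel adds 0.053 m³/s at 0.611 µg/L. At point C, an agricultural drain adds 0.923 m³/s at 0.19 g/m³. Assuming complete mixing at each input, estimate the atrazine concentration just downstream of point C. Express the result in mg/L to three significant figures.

0.0233 mg/L

7.0 µg/L = 0.007 mg/L.
After input A: C = (45·0.007 + 0.78·0.765) / 45.78 = 0.01991 mg/L.
0.611 µg/L = 0.000611 mg/L.
After input B: C = (45.78·0.01991 + 0.053·0.000611) / 45.83 = 0.01989 mg/L.
After input C: C = (45.83·0.01989 + 0.923·0.19) / 46.76 = 0.02325 mg/L.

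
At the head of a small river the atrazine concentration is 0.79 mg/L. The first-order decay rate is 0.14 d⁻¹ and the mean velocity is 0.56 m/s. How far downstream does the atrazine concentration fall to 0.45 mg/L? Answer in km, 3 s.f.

194 km

From C = C₀·e^(−kt), t = ln(C₀/C)/k = ln(0.79/0.45)/0.14 = 0.5628/0.14 = 4.02 d.
Distance = v·t = 0.56 m/s × 3.473e+05 s = 1.945e+05 m = 194.5 km.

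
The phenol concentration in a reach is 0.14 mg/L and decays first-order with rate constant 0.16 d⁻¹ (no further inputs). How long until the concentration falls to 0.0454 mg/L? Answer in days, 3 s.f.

7.04 d

t = ln(C₀/C)/k = ln(0.14/0.0454)/0.16 = 1.126/0.16 = 7.038 d.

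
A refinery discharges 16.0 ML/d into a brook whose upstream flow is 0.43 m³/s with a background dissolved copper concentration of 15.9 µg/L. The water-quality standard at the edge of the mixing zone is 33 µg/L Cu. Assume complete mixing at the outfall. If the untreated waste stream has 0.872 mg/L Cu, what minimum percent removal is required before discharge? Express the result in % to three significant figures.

91.7 %

16.0 ML/d = 0.1852 m³/s.
15.9 µg/L = 0.0159 mg/L.
33 µg/L = 0.033 mg/L.
Mass balance: 0.033·0.6152 = 0.1852·Cₑ + 0.43·0.0159.
Cₑ = (0.0203 − 0.006837) / 0.1852 = 0.07271 mg/L.
Required removal = 1 − 0.07271/0.872 = 91.66 %.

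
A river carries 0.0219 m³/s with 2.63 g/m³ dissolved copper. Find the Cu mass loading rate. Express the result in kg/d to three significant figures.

4.98 kg/d

Mass flux = Q·C = 0.0219 m³/s × 2.63 g/m³ = 0.0576 g/s.
= 0.0576 g/s × 86.4 = 4.976 kg/d.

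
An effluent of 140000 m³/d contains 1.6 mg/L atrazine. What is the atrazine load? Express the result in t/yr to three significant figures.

140000 m³/d = 1.62 m³/s.
Mass flux = Q·C = 1.62 m³/s × 1.6 g/m³ = 2.593 g/s.
= 2.593 g/s × 31.56 = 81.82 t/yr.

81.8 t/yr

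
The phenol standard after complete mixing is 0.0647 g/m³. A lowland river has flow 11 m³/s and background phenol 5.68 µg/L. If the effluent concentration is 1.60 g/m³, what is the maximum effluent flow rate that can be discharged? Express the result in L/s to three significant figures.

423 L/s

5.68 µg/L = 0.00568 mg/L.
Mass balance at complete mixing: C_std·(Q_w + Q_r) = Q_w·C_e + Q_r·C_b.
Rearranging, Q_w = Q_r·(C_std − C_b)/(C_e − C_std) = 11·(0.0647 − 0.00568) / (1.6 − 0.0647) = 0.4229 m³/s.
= 422.9 L/s.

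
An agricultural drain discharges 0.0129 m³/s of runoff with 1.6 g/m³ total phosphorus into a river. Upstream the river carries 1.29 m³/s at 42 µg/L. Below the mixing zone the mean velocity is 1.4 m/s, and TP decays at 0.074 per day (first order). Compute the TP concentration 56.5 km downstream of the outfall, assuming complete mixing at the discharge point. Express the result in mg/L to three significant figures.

42 µg/L = 0.042 mg/L.
After complete mixing, C₀ = (0.0129·1.6 + 1.29·0.042) / 1.303 = 0.05743 mg/L.
Travel time t = 5.65e+04 m / 1.4 m/s = 4.036e+04 s = 0.4671 d.
C = 0.05743·exp(−0.074·0.4671) = 0.05743·0.966 = 0.05547 mg/L.

0.0555 mg/L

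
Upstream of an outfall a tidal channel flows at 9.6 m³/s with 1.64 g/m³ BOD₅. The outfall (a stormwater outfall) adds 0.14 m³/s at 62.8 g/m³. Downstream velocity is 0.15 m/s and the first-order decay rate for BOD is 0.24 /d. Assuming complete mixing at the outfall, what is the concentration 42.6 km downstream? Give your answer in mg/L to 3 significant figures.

After complete mixing, C₀ = (0.14·62.8 + 9.6·1.64) / 9.74 = 2.519 mg/L.
Travel time t = 4.26e+04 m / 0.15 m/s = 2.84e+05 s = 3.287 d.
C = 2.519·exp(−0.24·3.287) = 2.519·0.4543 = 1.145 mg/L.

1.14 mg/L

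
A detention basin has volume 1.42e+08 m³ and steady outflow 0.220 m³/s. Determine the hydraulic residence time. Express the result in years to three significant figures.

Q = 0.220 m³/s × 3.156e+07 s/yr = 6.943e+06 m³/yr.
Hydraulic residence time τ = V/Q = 1.42e+08/6.943e+06 = 20.45 yr.

20.5 yr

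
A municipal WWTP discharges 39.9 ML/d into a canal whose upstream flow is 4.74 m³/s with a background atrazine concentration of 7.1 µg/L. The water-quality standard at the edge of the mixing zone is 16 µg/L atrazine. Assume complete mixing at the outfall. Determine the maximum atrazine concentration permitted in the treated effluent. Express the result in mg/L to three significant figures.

0.107 mg/L

39.9 ML/d = 0.4618 m³/s.
7.1 µg/L = 0.0071 mg/L.
16 µg/L = 0.016 mg/L.
Mass balance: 0.016·5.202 = 0.4618·Cₑ + 4.74·0.0071.
Cₑ = (0.08323 − 0.03365) / 0.4618 = 0.1074 mg/L.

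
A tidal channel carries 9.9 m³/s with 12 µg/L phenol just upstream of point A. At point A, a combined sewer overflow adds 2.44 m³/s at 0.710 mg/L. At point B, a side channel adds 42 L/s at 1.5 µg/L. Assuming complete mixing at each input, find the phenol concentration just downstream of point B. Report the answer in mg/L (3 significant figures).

0.150 mg/L

12 µg/L = 0.012 mg/L.
After input A: C = (9.9·0.012 + 2.44·0.71) / 12.34 = 0.15 mg/L.
42 L/s = 0.042 m³/s.
1.5 µg/L = 0.0015 mg/L.
After input B: C = (12.34·0.15 + 0.042·0.0015) / 12.38 = 0.1495 mg/L.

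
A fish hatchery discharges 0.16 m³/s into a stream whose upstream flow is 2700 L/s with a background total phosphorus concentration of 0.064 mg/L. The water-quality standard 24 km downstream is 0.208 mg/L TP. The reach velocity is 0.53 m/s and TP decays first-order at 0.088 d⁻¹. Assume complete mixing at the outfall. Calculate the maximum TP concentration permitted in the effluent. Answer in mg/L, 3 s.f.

2700 L/s = 2.7 m³/s.
Travel time to the compliance point: t = 2.4e+04/0.53 = 4.528e+04 s = 0.5241 d; decay factor exp(−0.088·0.5241) = 0.9549.
So the concentration just after mixing may be at most 0.208/0.9549 = 0.2178 mg/L.
Mass balance: 0.2178·2.86 = 0.16·Cₑ + 2.7·0.064.
Cₑ = (0.623 − 0.1728) / 0.16 = 2.813 mg/L.

2.81 mg/L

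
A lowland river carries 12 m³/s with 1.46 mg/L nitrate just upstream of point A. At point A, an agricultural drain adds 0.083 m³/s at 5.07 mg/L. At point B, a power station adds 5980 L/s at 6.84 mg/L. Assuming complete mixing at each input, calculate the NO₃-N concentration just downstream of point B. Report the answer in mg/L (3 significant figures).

After input A: C = (12·1.46 + 0.083·5.07) / 12.08 = 1.485 mg/L.
5980 L/s = 5.98 m³/s.
After input B: C = (12.08·1.485 + 5.98·6.84) / 18.06 = 3.258 mg/L.

3.26 mg/L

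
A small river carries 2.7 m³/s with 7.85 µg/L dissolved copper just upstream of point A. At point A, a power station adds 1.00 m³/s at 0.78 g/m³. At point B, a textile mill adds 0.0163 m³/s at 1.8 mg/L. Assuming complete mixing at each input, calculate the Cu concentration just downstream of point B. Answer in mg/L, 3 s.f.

0.223 mg/L

7.85 µg/L = 0.00785 mg/L.
After input A: C = (2.7·0.00785 + 1·0.78) / 3.7 = 0.2165 mg/L.
After input B: C = (3.7·0.2165 + 0.0163·1.8) / 3.716 = 0.2235 mg/L.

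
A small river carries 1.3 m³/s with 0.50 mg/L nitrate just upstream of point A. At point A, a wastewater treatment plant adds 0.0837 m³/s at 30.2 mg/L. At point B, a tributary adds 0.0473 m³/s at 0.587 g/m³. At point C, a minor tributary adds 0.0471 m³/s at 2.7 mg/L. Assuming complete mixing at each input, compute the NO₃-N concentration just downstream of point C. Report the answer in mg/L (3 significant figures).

2.25 mg/L

After input A: C = (1.3·0.5 + 0.0837·30.2) / 1.384 = 2.297 mg/L.
After input B: C = (1.384·2.297 + 0.0473·0.587) / 1.431 = 2.24 mg/L.
After input C: C = (1.431·2.24 + 0.0471·2.7) / 1.478 = 2.255 mg/L.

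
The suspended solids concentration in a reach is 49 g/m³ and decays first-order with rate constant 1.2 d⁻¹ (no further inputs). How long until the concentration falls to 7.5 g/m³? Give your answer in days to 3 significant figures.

1.56 d

t = ln(C₀/C)/k = ln(49/7.5)/1.2 = 1.877/1.2 = 1.564 d.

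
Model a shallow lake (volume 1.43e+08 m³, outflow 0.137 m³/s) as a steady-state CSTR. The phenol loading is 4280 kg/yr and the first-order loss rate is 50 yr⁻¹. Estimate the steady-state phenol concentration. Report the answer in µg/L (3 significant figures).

0.598 µg/L

Outflow Q = 0.137 m³/s × 3.156e+07 s/yr = 4.323e+06 m³/yr.
Steady-state CSTR mass balance: W = Q·C + k·V·C, so C = W/(Q + kV).
Q + kV = 4.323e+06 + 50·1.43e+08 = 7.154e+09 m³/yr.
C = 4280/7.154e+09 = 5.982e-07 kg/m³ = 0.0005982 mg/L = 0.5982 µg/L.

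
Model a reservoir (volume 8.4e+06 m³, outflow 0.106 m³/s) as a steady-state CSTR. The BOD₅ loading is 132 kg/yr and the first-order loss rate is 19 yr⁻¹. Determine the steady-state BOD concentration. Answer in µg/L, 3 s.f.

0.810 µg/L

Outflow Q = 0.106 m³/s × 3.156e+07 s/yr = 3.345e+06 m³/yr.
Steady-state CSTR mass balance: W = Q·C + k·V·C, so C = W/(Q + kV).
Q + kV = 3.345e+06 + 19·8.4e+06 = 1.629e+08 m³/yr.
C = 132/1.629e+08 = 8.101e-07 kg/m³ = 0.0008101 mg/L = 0.8101 µg/L.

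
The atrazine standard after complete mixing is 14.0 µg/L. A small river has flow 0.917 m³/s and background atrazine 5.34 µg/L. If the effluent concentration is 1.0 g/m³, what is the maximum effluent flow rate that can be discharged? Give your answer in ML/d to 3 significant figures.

0.696 ML/d

5.34 µg/L = 0.00534 mg/L.
14.0 µg/L = 0.014 mg/L.
Mass balance at complete mixing: C_std·(Q_w + Q_r) = Q_w·C_e + Q_r·C_b.
Rearranging, Q_w = Q_r·(C_std − C_b)/(C_e − C_std) = 0.917·(0.014 − 0.00534) / (1 − 0.014) = 0.008054 m³/s.
= 0.6959 ML/d.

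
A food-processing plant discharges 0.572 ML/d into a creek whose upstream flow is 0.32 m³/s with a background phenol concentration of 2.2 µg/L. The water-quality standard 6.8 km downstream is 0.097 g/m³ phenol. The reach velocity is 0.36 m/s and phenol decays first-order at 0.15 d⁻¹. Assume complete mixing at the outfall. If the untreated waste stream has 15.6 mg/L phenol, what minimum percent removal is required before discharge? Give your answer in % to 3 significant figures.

0.572 ML/d = 0.00662 m³/s.
2.2 µg/L = 0.0022 mg/L.
Travel time to the compliance point: t = 6800/0.36 = 1.889e+04 s = 0.2186 d; decay factor exp(−0.15·0.2186) = 0.9677.
So the concentration just after mixing may be at most 0.097/0.9677 = 0.1002 mg/L.
Mass balance: 0.1002·0.3266 = 0.00662·Cₑ + 0.32·0.0022.
Cₑ = (0.03274 − 0.000704) / 0.00662 = 4.839 mg/L.
Required removal = 1 − 4.839/15.6 = 68.98 %.

69.0 %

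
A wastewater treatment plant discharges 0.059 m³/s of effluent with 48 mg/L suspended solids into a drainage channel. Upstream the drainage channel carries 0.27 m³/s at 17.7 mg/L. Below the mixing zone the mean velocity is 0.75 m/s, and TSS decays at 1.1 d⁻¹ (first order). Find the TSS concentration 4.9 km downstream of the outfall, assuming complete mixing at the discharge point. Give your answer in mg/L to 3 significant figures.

After complete mixing, C₀ = (0.059·48 + 0.27·17.7) / 0.329 = 23.13 mg/L.
Travel time t = 4900 m / 0.75 m/s = 6533 s = 0.07562 d.
C = 23.13·exp(−1.1·0.07562) = 23.13·0.9202 = 21.29 mg/L.

21.3 mg/L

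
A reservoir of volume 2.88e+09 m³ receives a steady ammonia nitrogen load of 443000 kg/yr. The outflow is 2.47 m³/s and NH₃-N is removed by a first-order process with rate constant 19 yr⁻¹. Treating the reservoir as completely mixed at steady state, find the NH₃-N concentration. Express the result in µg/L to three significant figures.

8.08 µg/L

Outflow Q = 2.47 m³/s × 3.156e+07 s/yr = 7.795e+07 m³/yr.
Steady-state CSTR mass balance: W = Q·C + k·V·C, so C = W/(Q + kV).
Q + kV = 7.795e+07 + 19·2.88e+09 = 5.48e+10 m³/yr.
C = 443000/5.48e+10 = 8.084e-06 kg/m³ = 0.008084 mg/L = 8.084 µg/L.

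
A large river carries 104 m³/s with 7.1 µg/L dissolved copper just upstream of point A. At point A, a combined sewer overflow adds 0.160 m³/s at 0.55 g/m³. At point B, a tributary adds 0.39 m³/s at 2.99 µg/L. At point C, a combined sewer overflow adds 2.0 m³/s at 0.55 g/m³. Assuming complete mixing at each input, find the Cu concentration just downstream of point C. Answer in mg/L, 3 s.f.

7.1 µg/L = 0.0071 mg/L.
After input A: C = (104·0.0071 + 0.16·0.55) / 104.2 = 0.007934 mg/L.
2.99 µg/L = 0.00299 mg/L.
After input B: C = (104.2·0.007934 + 0.39·0.00299) / 104.5 = 0.007916 mg/L.
After input C: C = (104.5·0.007916 + 2·0.55) / 106.5 = 0.01809 mg/L.

0.0181 mg/L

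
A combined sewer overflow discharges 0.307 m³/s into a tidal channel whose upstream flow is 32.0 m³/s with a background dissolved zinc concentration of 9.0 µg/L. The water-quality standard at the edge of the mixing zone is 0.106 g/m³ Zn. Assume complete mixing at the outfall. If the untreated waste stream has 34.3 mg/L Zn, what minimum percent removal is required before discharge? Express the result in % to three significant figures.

70.2 %

9.0 µg/L = 0.009 mg/L.
Mass balance: 0.106·32.31 = 0.307·Cₑ + 32·0.009.
Cₑ = (3.425 − 0.288) / 0.307 = 10.22 mg/L.
Required removal = 1 − 10.22/34.3 = 70.21 %.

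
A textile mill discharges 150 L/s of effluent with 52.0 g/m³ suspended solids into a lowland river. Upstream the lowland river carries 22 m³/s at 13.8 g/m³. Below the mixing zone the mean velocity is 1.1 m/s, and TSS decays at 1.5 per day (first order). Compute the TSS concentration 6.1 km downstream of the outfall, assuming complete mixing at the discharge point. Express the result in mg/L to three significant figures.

12.8 mg/L

150 L/s = 0.15 m³/s.
After complete mixing, C₀ = (0.15·52 + 22·13.8) / 22.15 = 14.06 mg/L.
Travel time t = 6100 m / 1.1 m/s = 5545 s = 0.06418 d.
C = 14.06·exp(−1.5·0.06418) = 14.06·0.9082 = 12.77 mg/L.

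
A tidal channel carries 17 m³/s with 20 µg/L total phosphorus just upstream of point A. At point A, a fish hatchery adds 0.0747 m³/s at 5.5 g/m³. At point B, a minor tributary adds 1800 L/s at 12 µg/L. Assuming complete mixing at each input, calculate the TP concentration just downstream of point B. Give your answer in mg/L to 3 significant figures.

0.0409 mg/L

20 µg/L = 0.02 mg/L.
After input A: C = (17·0.02 + 0.0747·5.5) / 17.07 = 0.04397 mg/L.
1800 L/s = 1.8 m³/s.
12 µg/L = 0.012 mg/L.
After input B: C = (17.07·0.04397 + 1.8·0.012) / 18.87 = 0.04093 mg/L.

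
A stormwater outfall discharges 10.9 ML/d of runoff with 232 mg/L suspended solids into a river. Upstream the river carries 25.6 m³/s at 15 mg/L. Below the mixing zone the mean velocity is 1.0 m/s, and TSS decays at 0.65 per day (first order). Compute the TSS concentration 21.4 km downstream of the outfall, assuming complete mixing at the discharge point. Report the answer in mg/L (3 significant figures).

10.9 ML/d = 0.1262 m³/s.
After complete mixing, C₀ = (0.1262·232 + 25.6·15) / 25.73 = 16.06 mg/L.
Travel time t = 2.14e+04 m / 1.0 m/s = 2.14e+04 s = 0.2477 d.
C = 16.06·exp(−0.65·0.2477) = 16.06·0.8513 = 13.68 mg/L.

13.7 mg/L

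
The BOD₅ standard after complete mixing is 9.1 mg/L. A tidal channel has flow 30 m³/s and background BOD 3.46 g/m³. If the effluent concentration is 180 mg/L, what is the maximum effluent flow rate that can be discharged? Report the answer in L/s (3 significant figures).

990 L/s

Mass balance at complete mixing: C_std·(Q_w + Q_r) = Q_w·C_e + Q_r·C_b.
Rearranging, Q_w = Q_r·(C_std − C_b)/(C_e − C_std) = 30·(9.1 − 3.46) / (180 − 9.1) = 0.9901 m³/s.
= 990.1 L/s.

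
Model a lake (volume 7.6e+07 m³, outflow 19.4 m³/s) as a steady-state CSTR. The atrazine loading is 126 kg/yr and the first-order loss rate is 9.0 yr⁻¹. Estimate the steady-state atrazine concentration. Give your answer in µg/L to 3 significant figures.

0.0972 µg/L

Outflow Q = 19.4 m³/s × 3.156e+07 s/yr = 6.122e+08 m³/yr.
Steady-state CSTR mass balance: W = Q·C + k·V·C, so C = W/(Q + kV).
Q + kV = 6.122e+08 + 9.0·7.6e+07 = 1.296e+09 m³/yr.
C = 126/1.296e+09 = 9.721e-08 kg/m³ = 9.721e-05 mg/L = 0.09721 µg/L.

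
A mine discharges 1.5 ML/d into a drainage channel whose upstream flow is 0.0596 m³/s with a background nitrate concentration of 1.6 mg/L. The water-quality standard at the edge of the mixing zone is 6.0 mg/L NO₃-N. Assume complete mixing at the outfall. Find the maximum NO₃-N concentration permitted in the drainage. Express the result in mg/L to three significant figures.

1.5 ML/d = 0.01736 m³/s.
Mass balance: 6·0.07696 = 0.01736·Cₑ + 0.0596·1.6.
Cₑ = (0.4618 − 0.09536) / 0.01736 = 21.11 mg/L.

21.1 mg/L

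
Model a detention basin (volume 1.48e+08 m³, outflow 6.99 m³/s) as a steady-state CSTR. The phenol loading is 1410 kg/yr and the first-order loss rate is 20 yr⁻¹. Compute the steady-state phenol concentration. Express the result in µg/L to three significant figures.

0.443 µg/L

Outflow Q = 6.99 m³/s × 3.156e+07 s/yr = 2.206e+08 m³/yr.
Steady-state CSTR mass balance: W = Q·C + k·V·C, so C = W/(Q + kV).
Q + kV = 2.206e+08 + 20·1.48e+08 = 3.181e+09 m³/yr.
C = 1410/3.181e+09 = 4.433e-07 kg/m³ = 0.0004433 mg/L = 0.4433 µg/L.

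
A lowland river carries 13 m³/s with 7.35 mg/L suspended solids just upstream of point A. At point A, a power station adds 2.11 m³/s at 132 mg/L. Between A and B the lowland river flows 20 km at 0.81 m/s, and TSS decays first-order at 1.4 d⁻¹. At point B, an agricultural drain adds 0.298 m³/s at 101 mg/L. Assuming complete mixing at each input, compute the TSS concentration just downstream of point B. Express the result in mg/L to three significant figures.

After input A: C = (13·7.35 + 2.11·132) / 15.11 = 24.76 mg/L.
Over the 20 km reach to input B (t = 2.469e+04 s = 0.2858 d), decay gives C = 24.76·exp(−1.4·0.2858) = 16.59 mg/L.
After input B: C = (15.11·16.59 + 0.298·101) / 15.41 = 18.23 mg/L.

18.2 mg/L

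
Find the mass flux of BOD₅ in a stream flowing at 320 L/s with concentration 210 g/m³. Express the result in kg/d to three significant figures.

320 L/s = 0.32 m³/s.
Mass flux = Q·C = 0.32 m³/s × 210 g/m³ = 67.2 g/s.
= 67.2 g/s × 86.4 = 5806 kg/d.

5810 kg/d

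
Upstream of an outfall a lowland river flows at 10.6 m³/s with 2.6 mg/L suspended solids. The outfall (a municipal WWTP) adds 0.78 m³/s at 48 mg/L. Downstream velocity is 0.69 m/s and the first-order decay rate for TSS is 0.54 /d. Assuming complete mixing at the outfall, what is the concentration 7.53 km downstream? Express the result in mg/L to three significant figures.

5.34 mg/L

After complete mixing, C₀ = (0.78·48 + 10.6·2.6) / 11.38 = 5.712 mg/L.
Travel time t = 7530 m / 0.69 m/s = 1.091e+04 s = 0.1263 d.
C = 5.712·exp(−0.54·0.1263) = 5.712·0.9341 = 5.335 mg/L.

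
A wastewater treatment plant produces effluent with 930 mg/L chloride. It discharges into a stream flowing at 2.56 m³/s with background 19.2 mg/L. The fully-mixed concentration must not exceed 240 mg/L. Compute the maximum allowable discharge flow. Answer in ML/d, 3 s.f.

Mass balance at complete mixing: C_std·(Q_w + Q_r) = Q_w·C_e + Q_r·C_b.
Rearranging, Q_w = Q_r·(C_std − C_b)/(C_e − C_std) = 2.56·(240 − 19.2) / (930 − 240) = 0.8192 m³/s.
= 70.78 ML/d.

70.8 ML/d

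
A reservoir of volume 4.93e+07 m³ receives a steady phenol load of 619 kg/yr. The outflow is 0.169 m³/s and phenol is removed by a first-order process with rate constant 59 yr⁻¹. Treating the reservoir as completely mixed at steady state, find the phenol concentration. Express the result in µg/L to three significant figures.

Outflow Q = 0.169 m³/s × 3.156e+07 s/yr = 5.333e+06 m³/yr.
Steady-state CSTR mass balance: W = Q·C + k·V·C, so C = W/(Q + kV).
Q + kV = 5.333e+06 + 59·4.93e+07 = 2.914e+09 m³/yr.
C = 619/2.914e+09 = 2.124e-07 kg/m³ = 0.0002124 mg/L = 0.2124 µg/L.

0.212 µg/L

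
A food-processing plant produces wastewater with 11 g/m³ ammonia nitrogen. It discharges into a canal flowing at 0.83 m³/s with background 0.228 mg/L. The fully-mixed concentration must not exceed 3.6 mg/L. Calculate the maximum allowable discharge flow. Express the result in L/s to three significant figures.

Mass balance at complete mixing: C_std·(Q_w + Q_r) = Q_w·C_e + Q_r·C_b.
Rearranging, Q_w = Q_r·(C_std − C_b)/(C_e − C_std) = 0.83·(3.6 − 0.228) / (11 − 3.6) = 0.3782 m³/s.
= 378.2 L/s.

378 L/s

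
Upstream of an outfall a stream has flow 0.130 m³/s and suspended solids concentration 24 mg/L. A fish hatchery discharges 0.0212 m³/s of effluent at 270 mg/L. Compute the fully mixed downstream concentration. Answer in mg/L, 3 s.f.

58.5 mg/L

By mass balance at complete mixing, C = (0.0212·270 + 0.13·24) / (0.0212 + 0.13) = 8.844/0.1512 = 58.49 mg/L.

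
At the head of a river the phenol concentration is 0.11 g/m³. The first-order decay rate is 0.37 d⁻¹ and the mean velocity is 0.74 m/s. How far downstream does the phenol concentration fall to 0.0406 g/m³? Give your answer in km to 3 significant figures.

172 km

From C = C₀·e^(−kt), t = ln(C₀/C)/k = ln(0.11/0.0406)/0.37 = 0.9967/0.37 = 2.694 d.
Distance = v·t = 0.74 m/s × 2.327e+05 s = 1.722e+05 m = 172.2 km.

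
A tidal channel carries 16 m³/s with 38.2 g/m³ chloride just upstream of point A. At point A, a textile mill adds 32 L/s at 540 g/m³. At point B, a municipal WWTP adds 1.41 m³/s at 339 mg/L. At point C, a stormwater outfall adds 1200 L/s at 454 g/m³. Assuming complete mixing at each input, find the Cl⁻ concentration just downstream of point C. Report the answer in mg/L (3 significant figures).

88.6 mg/L

32 L/s = 0.032 m³/s.
After input A: C = (16·38.2 + 0.032·540) / 16.03 = 39.2 mg/L.
After input B: C = (16.03·39.2 + 1.41·339) / 17.44 = 63.44 mg/L.
1200 L/s = 1.2 m³/s.
After input C: C = (17.44·63.44 + 1.2·454) / 18.64 = 88.58 mg/L.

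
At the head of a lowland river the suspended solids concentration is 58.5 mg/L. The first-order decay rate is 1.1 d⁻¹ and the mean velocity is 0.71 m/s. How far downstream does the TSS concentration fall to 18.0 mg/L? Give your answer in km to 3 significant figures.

65.7 km

From C = C₀·e^(−kt), t = ln(C₀/C)/k = ln(58.5/18.0)/1.1 = 1.179/1.1 = 1.072 d.
Distance = v·t = 0.71 m/s × 9.258e+04 s = 6.573e+04 m = 65.73 km.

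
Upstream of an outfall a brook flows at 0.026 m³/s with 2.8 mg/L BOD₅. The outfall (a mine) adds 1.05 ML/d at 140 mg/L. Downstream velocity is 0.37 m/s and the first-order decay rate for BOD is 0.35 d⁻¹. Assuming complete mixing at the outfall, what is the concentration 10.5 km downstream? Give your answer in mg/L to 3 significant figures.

1.05 ML/d = 0.01215 m³/s.
After complete mixing, C₀ = (0.01215·140 + 0.026·2.8) / 0.03815 = 46.5 mg/L.
Travel time t = 1.05e+04 m / 0.37 m/s = 2.838e+04 s = 0.3285 d.
C = 46.5·exp(−0.35·0.3285) = 46.5·0.8914 = 41.45 mg/L.

41.5 mg/L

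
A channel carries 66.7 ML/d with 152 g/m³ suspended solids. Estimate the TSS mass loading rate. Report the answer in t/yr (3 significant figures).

3700 t/yr

66.7 ML/d = 0.772 m³/s.
Mass flux = Q·C = 0.772 m³/s × 152 g/m³ = 117.3 g/s.
= 117.3 g/s × 31.56 = 3703 t/yr.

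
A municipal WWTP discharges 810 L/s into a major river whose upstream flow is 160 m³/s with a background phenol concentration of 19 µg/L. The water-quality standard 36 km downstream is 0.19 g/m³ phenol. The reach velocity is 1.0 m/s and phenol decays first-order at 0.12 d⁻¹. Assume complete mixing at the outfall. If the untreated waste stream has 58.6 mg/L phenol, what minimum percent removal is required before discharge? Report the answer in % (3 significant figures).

810 L/s = 0.81 m³/s.
19 µg/L = 0.019 mg/L.
Travel time to the compliance point: t = 3.6e+04/1.0 = 3.6e+04 s = 0.4167 d; decay factor exp(−0.12·0.4167) = 0.9512.
So the concentration just after mixing may be at most 0.19/0.9512 = 0.1997 mg/L.
Mass balance: 0.1997·160.8 = 0.81·Cₑ + 160·0.019.
Cₑ = (32.12 − 3.04) / 0.81 = 35.9 mg/L.
Required removal = 1 − 35.9/58.6 = 38.73 %.

38.7 %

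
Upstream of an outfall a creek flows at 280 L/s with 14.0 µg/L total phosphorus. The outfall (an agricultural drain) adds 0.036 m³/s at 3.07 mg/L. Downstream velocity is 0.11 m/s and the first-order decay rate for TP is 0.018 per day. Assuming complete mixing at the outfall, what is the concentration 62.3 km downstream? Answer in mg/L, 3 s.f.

280 L/s = 0.28 m³/s.
14.0 µg/L = 0.014 mg/L.
After complete mixing, C₀ = (0.036·3.07 + 0.28·0.014) / 0.316 = 0.3622 mg/L.
Travel time t = 6.23e+04 m / 0.11 m/s = 5.664e+05 s = 6.555 d.
C = 0.3622·exp(−0.018·6.555) = 0.3622·0.8887 = 0.3218 mg/L.

0.322 mg/L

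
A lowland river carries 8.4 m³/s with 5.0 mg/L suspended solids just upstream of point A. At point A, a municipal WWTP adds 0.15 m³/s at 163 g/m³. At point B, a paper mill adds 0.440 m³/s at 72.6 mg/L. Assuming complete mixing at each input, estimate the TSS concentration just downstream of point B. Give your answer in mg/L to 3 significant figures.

10.9 mg/L

After input A: C = (8.4·5 + 0.15·163) / 8.55 = 7.772 mg/L.
After input B: C = (8.55·7.772 + 0.44·72.6) / 8.99 = 10.94 mg/L.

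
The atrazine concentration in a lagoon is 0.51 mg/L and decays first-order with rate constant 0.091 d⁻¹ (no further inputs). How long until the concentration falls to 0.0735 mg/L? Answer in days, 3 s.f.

t = ln(C₀/C)/k = ln(0.51/0.0735)/0.091 = 1.937/0.091 = 21.29 d.

21.3 d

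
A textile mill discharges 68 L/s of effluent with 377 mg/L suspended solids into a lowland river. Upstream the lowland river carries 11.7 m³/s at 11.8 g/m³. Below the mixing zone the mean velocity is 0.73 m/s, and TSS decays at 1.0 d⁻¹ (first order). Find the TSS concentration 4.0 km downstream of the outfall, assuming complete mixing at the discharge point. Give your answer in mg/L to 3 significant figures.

13.1 mg/L

68 L/s = 0.068 m³/s.
After complete mixing, C₀ = (0.068·377 + 11.7·11.8) / 11.77 = 13.91 mg/L.
Travel time t = 4000 m / 0.73 m/s = 5479 s = 0.06342 d.
C = 13.91·exp(−1.0·0.06342) = 13.91·0.9385 = 13.06 mg/L.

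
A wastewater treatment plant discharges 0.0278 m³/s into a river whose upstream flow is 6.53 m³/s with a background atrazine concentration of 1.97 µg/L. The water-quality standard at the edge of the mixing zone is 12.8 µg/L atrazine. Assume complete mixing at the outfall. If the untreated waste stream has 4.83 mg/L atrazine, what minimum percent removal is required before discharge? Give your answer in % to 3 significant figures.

1.97 µg/L = 0.00197 mg/L.
12.8 µg/L = 0.0128 mg/L.
Mass balance: 0.0128·6.558 = 0.0278·Cₑ + 6.53·0.00197.
Cₑ = (0.08394 − 0.01286) / 0.0278 = 2.557 mg/L.
Required removal = 1 − 2.557/4.83 = 47.07 %.

47.1 %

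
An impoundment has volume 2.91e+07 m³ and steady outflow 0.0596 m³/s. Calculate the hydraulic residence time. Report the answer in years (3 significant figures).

Q = 0.0596 m³/s × 3.156e+07 s/yr = 1.881e+06 m³/yr.
Hydraulic residence time τ = V/Q = 2.91e+07/1.881e+06 = 15.47 yr.

15.5 yr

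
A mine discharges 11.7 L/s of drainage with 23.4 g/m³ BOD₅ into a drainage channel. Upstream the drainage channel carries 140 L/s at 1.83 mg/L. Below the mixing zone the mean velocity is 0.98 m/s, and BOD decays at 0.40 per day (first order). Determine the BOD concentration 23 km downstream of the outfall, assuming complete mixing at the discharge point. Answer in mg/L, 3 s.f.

11.7 L/s = 0.0117 m³/s.
140 L/s = 0.14 m³/s.
After complete mixing, C₀ = (0.0117·23.4 + 0.14·1.83) / 0.1517 = 3.494 mg/L.
Travel time t = 2.3e+04 m / 0.98 m/s = 2.347e+04 s = 0.2716 d.
C = 3.494·exp(−0.40·0.2716) = 3.494·0.897 = 3.134 mg/L.

3.13 mg/L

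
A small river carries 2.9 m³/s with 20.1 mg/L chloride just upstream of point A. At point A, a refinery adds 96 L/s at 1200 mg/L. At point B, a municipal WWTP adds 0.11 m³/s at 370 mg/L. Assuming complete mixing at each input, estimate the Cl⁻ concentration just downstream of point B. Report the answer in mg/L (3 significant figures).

69.0 mg/L

96 L/s = 0.096 m³/s.
After input A: C = (2.9·20.1 + 0.096·1200) / 2.996 = 57.91 mg/L.
After input B: C = (2.996·57.91 + 0.11·370) / 3.106 = 68.96 mg/L.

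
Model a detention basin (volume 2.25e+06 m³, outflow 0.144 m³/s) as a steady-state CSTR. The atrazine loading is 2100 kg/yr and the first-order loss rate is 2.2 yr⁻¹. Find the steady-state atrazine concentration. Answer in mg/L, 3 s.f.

0.221 mg/L

Outflow Q = 0.144 m³/s × 3.156e+07 s/yr = 4.544e+06 m³/yr.
Steady-state CSTR mass balance: W = Q·C + k·V·C, so C = W/(Q + kV).
Q + kV = 4.544e+06 + 2.2·2.25e+06 = 9.494e+06 m³/yr.
C = 2100/9.494e+06 = 0.0002212 kg/m³ = 0.2212 mg/L.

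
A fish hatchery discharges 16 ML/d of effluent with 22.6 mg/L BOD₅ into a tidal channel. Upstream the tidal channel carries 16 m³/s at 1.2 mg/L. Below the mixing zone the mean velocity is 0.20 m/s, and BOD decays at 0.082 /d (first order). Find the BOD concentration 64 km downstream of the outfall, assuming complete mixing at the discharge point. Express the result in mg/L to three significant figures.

1.07 mg/L

16 ML/d = 0.1852 m³/s.
After complete mixing, C₀ = (0.1852·22.6 + 16·1.2) / 16.19 = 1.445 mg/L.
Travel time t = 6.4e+04 m / 0.20 m/s = 3.2e+05 s = 3.704 d.
C = 1.445·exp(−0.082·3.704) = 1.445·0.7381 = 1.066 mg/L.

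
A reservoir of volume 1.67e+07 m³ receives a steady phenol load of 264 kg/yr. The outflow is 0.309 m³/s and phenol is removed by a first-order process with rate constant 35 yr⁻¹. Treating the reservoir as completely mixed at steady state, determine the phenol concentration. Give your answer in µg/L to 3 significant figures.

Outflow Q = 0.309 m³/s × 3.156e+07 s/yr = 9.751e+06 m³/yr.
Steady-state CSTR mass balance: W = Q·C + k·V·C, so C = W/(Q + kV).
Q + kV = 9.751e+06 + 35·1.67e+07 = 5.943e+08 m³/yr.
C = 264/5.943e+08 = 4.443e-07 kg/m³ = 0.0004443 mg/L = 0.4443 µg/L.

0.444 µg/L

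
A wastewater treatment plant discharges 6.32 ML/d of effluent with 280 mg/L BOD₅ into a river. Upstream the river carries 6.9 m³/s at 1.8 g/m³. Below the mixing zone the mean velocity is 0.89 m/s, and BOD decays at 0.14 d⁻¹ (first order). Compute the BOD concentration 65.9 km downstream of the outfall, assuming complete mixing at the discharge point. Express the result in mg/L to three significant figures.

4.18 mg/L

6.32 ML/d = 0.07315 m³/s.
After complete mixing, C₀ = (0.07315·280 + 6.9·1.8) / 6.973 = 4.718 mg/L.
Travel time t = 6.59e+04 m / 0.89 m/s = 7.404e+04 s = 0.857 d.
C = 4.718·exp(−0.14·0.857) = 4.718·0.8869 = 4.185 mg/L.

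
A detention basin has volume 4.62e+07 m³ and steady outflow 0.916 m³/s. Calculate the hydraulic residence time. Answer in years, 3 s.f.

Q = 0.916 m³/s × 3.156e+07 s/yr = 2.891e+07 m³/yr.
Hydraulic residence time τ = V/Q = 4.62e+07/2.891e+07 = 1.598 yr.

1.60 yr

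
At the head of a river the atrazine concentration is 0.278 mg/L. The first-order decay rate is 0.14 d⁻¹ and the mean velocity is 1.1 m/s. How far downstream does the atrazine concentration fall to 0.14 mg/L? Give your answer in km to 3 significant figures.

466 km

From C = C₀·e^(−kt), t = ln(C₀/C)/k = ln(0.278/0.14)/0.14 = 0.686/0.14 = 4.9 d.
Distance = v·t = 1.1 m/s × 4.233e+05 s = 4.657e+05 m = 465.7 km.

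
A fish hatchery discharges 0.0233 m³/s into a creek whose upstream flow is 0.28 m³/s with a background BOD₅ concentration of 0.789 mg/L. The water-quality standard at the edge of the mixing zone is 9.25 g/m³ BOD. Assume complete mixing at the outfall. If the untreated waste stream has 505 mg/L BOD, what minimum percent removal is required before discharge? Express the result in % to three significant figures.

Mass balance: 9.25·0.3033 = 0.0233·Cₑ + 0.28·0.789.
Cₑ = (2.806 − 0.2209) / 0.0233 = 110.9 mg/L.
Required removal = 1 − 110.9/505 = 78.03 %.

78.0 %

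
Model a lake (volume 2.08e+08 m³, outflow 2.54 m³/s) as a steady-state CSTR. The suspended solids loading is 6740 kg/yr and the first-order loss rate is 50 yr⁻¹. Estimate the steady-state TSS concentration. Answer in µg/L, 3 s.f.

0.643 µg/L

Outflow Q = 2.54 m³/s × 3.156e+07 s/yr = 8.016e+07 m³/yr.
Steady-state CSTR mass balance: W = Q·C + k·V·C, so C = W/(Q + kV).
Q + kV = 8.016e+07 + 50·2.08e+08 = 1.048e+10 m³/yr.
C = 6740/1.048e+10 = 6.431e-07 kg/m³ = 0.0006431 mg/L = 0.6431 µg/L.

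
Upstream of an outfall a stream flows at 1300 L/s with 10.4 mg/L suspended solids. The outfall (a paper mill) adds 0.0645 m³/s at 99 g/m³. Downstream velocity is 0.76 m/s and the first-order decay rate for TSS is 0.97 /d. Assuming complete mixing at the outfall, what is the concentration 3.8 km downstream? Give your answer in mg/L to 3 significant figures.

13.8 mg/L

1300 L/s = 1.3 m³/s.
After complete mixing, C₀ = (0.0645·99 + 1.3·10.4) / 1.365 = 14.59 mg/L.
Travel time t = 3800 m / 0.76 m/s = 5000 s = 0.05787 d.
C = 14.59·exp(−0.97·0.05787) = 14.59·0.9454 = 13.79 mg/L.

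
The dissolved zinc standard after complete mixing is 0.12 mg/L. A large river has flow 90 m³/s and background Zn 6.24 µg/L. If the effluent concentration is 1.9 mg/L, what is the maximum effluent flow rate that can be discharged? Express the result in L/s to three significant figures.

5750 L/s

6.24 µg/L = 0.00624 mg/L.
Mass balance at complete mixing: C_std·(Q_w + Q_r) = Q_w·C_e + Q_r·C_b.
Rearranging, Q_w = Q_r·(C_std − C_b)/(C_e − C_std) = 90·(0.12 − 0.00624) / (1.9 − 0.12) = 5.752 m³/s.
= 5752 L/s.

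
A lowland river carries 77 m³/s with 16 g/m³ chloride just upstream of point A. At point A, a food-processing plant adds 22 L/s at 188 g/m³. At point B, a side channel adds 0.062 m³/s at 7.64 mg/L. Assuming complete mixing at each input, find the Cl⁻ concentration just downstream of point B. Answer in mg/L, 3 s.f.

16.0 mg/L

22 L/s = 0.022 m³/s.
After input A: C = (77·16 + 0.022·188) / 77.02 = 16.05 mg/L.
After input B: C = (77.02·16.05 + 0.062·7.64) / 77.08 = 16.04 mg/L.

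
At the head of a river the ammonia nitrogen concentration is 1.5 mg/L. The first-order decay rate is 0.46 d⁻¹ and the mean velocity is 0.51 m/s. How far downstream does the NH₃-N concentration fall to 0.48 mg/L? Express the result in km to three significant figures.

From C = C₀·e^(−kt), t = ln(C₀/C)/k = ln(1.5/0.48)/0.46 = 1.139/0.46 = 2.477 d.
Distance = v·t = 0.51 m/s × 2.14e+05 s = 1.091e+05 m = 109.1 km.

109 km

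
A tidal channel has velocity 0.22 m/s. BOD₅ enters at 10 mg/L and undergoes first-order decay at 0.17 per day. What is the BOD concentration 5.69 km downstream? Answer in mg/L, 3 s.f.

Travel time t = 5.69 km / 0.22 m/s = 5690/0.22 = 2.586e+04 s = 0.2993 d.
First-order decay: C = 10·exp(−0.17·0.2993) = 10·0.9504 = 9.504 mg/L.

9.50 mg/L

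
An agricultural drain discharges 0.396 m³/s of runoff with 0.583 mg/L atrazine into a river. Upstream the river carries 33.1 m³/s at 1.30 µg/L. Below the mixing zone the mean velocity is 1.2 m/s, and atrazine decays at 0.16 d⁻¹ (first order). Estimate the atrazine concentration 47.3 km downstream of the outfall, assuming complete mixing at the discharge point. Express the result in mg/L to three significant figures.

0.00760 mg/L

1.30 µg/L = 0.0013 mg/L.
After complete mixing, C₀ = (0.396·0.583 + 33.1·0.0013) / 33.5 = 0.008177 mg/L.
Travel time t = 4.73e+04 m / 1.2 m/s = 3.942e+04 s = 0.4562 d.
C = 0.008177·exp(−0.16·0.4562) = 0.008177·0.9296 = 0.007601 mg/L.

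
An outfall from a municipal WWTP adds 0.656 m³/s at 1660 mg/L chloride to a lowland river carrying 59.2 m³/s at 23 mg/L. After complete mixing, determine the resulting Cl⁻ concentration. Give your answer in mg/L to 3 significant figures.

Flow-weighted mixing gives C = (0.656·1660 + 59.2·23) / (0.656 + 59.2) = 2451/59.86 = 40.94 mg/L.

40.9 mg/L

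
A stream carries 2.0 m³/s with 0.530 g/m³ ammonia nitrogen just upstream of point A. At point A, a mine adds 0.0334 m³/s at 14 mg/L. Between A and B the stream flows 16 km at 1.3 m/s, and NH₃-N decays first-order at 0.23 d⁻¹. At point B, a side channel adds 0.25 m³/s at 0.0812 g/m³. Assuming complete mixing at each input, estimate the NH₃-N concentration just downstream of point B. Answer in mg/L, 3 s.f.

0.656 mg/L

After input A: C = (2·0.53 + 0.0334·14) / 2.033 = 0.7513 mg/L.
Over the 16 km reach to input B (t = 1.231e+04 s = 0.1425 d), decay gives C = 0.7513·exp(−0.23·0.1425) = 0.727 mg/L.
After input B: C = (2.033·0.727 + 0.25·0.0812) / 2.283 = 0.6563 mg/L.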